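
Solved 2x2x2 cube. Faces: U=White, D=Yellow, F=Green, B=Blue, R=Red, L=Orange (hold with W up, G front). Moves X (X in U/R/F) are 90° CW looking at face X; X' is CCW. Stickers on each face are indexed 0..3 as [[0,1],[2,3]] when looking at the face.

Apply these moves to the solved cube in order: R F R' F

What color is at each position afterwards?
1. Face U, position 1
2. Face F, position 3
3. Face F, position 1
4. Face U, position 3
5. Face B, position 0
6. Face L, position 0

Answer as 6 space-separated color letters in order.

Answer: W G G Y B O

Derivation:
After move 1 (R): R=RRRR U=WGWG F=GYGY D=YBYB B=WBWB
After move 2 (F): F=GGYY U=WGOO R=WRGR D=RRYB L=OYOB
After move 3 (R'): R=RRWG U=WWOW F=GGYO D=RGYY B=BBRB
After move 4 (F): F=YGOG U=WWBY R=ORWG D=WRYY L=OROG
Query 1: U[1] = W
Query 2: F[3] = G
Query 3: F[1] = G
Query 4: U[3] = Y
Query 5: B[0] = B
Query 6: L[0] = O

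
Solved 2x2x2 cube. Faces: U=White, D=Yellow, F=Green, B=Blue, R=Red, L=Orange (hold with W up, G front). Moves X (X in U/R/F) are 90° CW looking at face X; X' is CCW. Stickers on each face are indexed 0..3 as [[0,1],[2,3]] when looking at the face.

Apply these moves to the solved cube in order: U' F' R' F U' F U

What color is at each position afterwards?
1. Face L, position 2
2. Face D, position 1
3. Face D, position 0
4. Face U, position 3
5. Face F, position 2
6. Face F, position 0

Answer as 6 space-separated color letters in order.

Answer: O O R W W W

Derivation:
After move 1 (U'): U=WWWW F=OOGG R=GGRR B=RRBB L=BBOO
After move 2 (F'): F=OGOG U=WWGR R=YGYR D=BOYY L=BWOW
After move 3 (R'): R=GRYY U=WBGR F=OWOR D=BGYG B=YROB
After move 4 (F): F=OORW U=WBWW R=GRRY D=YGYG L=BBOG
After move 5 (U'): U=BWWW F=BBRW R=OORY B=GROB L=YROG
After move 6 (F): F=RBWB U=BWGR R=WOWY D=ROYG L=YYOG
After move 7 (U): U=GBRW F=WOWB R=GRWY B=YYOB L=RBOG
Query 1: L[2] = O
Query 2: D[1] = O
Query 3: D[0] = R
Query 4: U[3] = W
Query 5: F[2] = W
Query 6: F[0] = W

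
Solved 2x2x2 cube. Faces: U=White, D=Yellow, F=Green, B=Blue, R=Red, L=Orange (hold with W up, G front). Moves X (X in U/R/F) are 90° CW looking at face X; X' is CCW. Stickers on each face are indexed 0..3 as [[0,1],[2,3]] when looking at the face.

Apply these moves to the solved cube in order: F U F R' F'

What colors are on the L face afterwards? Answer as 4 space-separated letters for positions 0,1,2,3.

After move 1 (F): F=GGGG U=WWOO R=WRWR D=RRYY L=OYOY
After move 2 (U): U=OWOW F=WRGG R=BBWR B=OYBB L=GGOY
After move 3 (F): F=GWGR U=OWYG R=OBWR D=WBYY L=GROR
After move 4 (R'): R=BROW U=OBYO F=GWGG D=WWYR B=YYBB
After move 5 (F'): F=WGGG U=OBBO R=WRWW D=RRYR L=GOOY
Query: L face = GOOY

Answer: G O O Y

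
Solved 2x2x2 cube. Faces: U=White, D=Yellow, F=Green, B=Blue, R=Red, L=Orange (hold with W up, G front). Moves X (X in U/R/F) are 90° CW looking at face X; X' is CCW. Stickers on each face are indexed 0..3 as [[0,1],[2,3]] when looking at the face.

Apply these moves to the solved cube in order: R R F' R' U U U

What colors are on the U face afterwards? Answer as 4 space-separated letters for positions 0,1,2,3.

After move 1 (R): R=RRRR U=WGWG F=GYGY D=YBYB B=WBWB
After move 2 (R): R=RRRR U=WYWY F=GBGB D=YWYW B=GBGB
After move 3 (F'): F=BBGG U=WYRR R=WRYR D=OOYW L=OYOW
After move 4 (R'): R=RRWY U=WGRG F=BYGR D=OBYG B=WBOB
After move 5 (U): U=RWGG F=RRGR R=WBWY B=OYOB L=BYOW
After move 6 (U): U=GRGW F=WBGR R=OYWY B=BYOB L=RROW
After move 7 (U): U=GGWR F=OYGR R=BYWY B=RROB L=WBOW
Query: U face = GGWR

Answer: G G W R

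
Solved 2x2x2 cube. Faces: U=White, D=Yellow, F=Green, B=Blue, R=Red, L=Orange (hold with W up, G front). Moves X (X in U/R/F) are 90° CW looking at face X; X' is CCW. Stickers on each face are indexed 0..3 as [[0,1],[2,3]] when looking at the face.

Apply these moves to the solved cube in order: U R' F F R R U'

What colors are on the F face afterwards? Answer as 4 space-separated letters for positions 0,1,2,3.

After move 1 (U): U=WWWW F=RRGG R=BBRR B=OOBB L=GGOO
After move 2 (R'): R=BRBR U=WBWO F=RWGW D=YRYG B=YOYB
After move 3 (F): F=GRWW U=WBOG R=WROR D=BBYG L=GYOR
After move 4 (F): F=WGWR U=WBRY R=ORGR D=OWYG L=GBOB
After move 5 (R): R=GORR U=WGRR F=WWWG D=OYYY B=YOBB
After move 6 (R): R=RGRO U=WWRG F=WYWY D=OBYY B=ROGB
After move 7 (U'): U=WGWR F=GBWY R=WYRO B=RGGB L=ROOB
Query: F face = GBWY

Answer: G B W Y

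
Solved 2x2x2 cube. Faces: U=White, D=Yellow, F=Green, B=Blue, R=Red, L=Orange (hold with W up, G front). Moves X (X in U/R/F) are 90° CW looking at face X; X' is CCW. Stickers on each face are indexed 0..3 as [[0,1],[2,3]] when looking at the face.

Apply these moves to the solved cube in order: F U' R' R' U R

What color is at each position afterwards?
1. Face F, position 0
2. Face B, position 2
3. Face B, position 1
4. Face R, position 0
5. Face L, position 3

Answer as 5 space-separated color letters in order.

Answer: R W B G Y

Derivation:
After move 1 (F): F=GGGG U=WWOO R=WRWR D=RRYY L=OYOY
After move 2 (U'): U=WOWO F=OYGG R=GGWR B=WRBB L=BBOY
After move 3 (R'): R=GRGW U=WBWW F=OOGO D=RYYG B=YRRB
After move 4 (R'): R=RWGG U=WRWY F=OBGW D=ROYO B=GRYB
After move 5 (U): U=WWYR F=RWGW R=GRGG B=BBYB L=OBOY
After move 6 (R): R=GGGR U=WWYW F=ROGO D=RYYB B=RBWB
Query 1: F[0] = R
Query 2: B[2] = W
Query 3: B[1] = B
Query 4: R[0] = G
Query 5: L[3] = Y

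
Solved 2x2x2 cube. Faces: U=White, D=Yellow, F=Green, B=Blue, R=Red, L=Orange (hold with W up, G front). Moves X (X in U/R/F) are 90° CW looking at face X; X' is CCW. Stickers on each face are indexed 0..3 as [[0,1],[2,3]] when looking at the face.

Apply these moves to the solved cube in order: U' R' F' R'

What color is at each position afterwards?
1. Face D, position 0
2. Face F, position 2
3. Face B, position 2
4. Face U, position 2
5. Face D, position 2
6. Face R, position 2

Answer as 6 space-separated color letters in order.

After move 1 (U'): U=WWWW F=OOGG R=GGRR B=RRBB L=BBOO
After move 2 (R'): R=GRGR U=WBWR F=OWGW D=YOYG B=YRYB
After move 3 (F'): F=WWOG U=WBGG R=ORYR D=BOYG L=BROW
After move 4 (R'): R=RROY U=WYGY F=WBOG D=BWYG B=GROB
Query 1: D[0] = B
Query 2: F[2] = O
Query 3: B[2] = O
Query 4: U[2] = G
Query 5: D[2] = Y
Query 6: R[2] = O

Answer: B O O G Y O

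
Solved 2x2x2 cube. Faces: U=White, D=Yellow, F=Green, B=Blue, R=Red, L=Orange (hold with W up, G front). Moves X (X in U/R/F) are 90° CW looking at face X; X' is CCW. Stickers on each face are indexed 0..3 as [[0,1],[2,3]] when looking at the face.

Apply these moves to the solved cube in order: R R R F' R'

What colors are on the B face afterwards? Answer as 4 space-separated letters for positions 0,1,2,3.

Answer: G B O B

Derivation:
After move 1 (R): R=RRRR U=WGWG F=GYGY D=YBYB B=WBWB
After move 2 (R): R=RRRR U=WYWY F=GBGB D=YWYW B=GBGB
After move 3 (R): R=RRRR U=WBWB F=GWGW D=YGYG B=YBYB
After move 4 (F'): F=WWGG U=WBRR R=GRYR D=OOYG L=OBOW
After move 5 (R'): R=RRGY U=WYRY F=WBGR D=OWYG B=GBOB
Query: B face = GBOB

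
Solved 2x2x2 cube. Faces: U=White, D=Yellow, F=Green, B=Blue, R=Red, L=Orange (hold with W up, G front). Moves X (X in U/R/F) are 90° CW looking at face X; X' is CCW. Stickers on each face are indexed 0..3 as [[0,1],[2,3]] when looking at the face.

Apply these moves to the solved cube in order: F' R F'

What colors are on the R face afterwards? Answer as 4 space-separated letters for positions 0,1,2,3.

Answer: B Y O R

Derivation:
After move 1 (F'): F=GGGG U=WWRR R=YRYR D=OOYY L=OWOW
After move 2 (R): R=YYRR U=WGRG F=GOGY D=OBYB B=RBWB
After move 3 (F'): F=OYGG U=WGYR R=BYOR D=WWYB L=OGOR
Query: R face = BYOR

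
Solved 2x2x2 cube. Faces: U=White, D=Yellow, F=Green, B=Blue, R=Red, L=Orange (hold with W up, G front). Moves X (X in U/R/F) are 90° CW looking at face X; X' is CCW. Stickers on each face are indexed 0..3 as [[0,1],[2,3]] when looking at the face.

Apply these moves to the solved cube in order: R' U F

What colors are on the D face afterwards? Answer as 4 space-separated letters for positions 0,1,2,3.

Answer: R Y Y G

Derivation:
After move 1 (R'): R=RRRR U=WBWB F=GWGW D=YGYG B=YBYB
After move 2 (U): U=WWBB F=RRGW R=YBRR B=OOYB L=GWOO
After move 3 (F): F=GRWR U=WWOW R=BBBR D=RYYG L=GYOG
Query: D face = RYYG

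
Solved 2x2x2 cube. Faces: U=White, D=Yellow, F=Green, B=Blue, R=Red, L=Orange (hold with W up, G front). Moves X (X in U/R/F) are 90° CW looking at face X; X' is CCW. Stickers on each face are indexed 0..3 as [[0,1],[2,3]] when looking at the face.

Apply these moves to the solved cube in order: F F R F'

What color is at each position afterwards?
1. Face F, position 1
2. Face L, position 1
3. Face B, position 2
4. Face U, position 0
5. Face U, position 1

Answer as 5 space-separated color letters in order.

After move 1 (F): F=GGGG U=WWOO R=WRWR D=RRYY L=OYOY
After move 2 (F): F=GGGG U=WWYY R=OROR D=WWYY L=OROR
After move 3 (R): R=OORR U=WGYG F=GWGY D=WBYB B=YBWB
After move 4 (F'): F=WYGG U=WGOR R=BOWR D=RRYB L=OGOY
Query 1: F[1] = Y
Query 2: L[1] = G
Query 3: B[2] = W
Query 4: U[0] = W
Query 5: U[1] = G

Answer: Y G W W G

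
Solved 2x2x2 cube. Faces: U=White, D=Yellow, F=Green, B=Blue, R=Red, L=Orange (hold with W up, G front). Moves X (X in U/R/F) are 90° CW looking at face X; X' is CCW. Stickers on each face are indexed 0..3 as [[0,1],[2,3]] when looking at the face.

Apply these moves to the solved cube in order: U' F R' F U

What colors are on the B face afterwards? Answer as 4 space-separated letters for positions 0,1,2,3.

Answer: B R G B

Derivation:
After move 1 (U'): U=WWWW F=OOGG R=GGRR B=RRBB L=BBOO
After move 2 (F): F=GOGO U=WWOB R=WGWR D=RGYY L=BYOY
After move 3 (R'): R=GRWW U=WBOR F=GWGB D=ROYO B=YRGB
After move 4 (F): F=GGBW U=WBYY R=ORRW D=WGYO L=BROO
After move 5 (U): U=YWYB F=ORBW R=YRRW B=BRGB L=GGOO
Query: B face = BRGB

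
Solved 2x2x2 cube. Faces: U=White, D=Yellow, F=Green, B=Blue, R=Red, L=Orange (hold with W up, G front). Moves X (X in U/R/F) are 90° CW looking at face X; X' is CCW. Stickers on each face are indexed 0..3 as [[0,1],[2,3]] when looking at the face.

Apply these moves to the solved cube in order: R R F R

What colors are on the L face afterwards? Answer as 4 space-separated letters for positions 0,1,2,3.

After move 1 (R): R=RRRR U=WGWG F=GYGY D=YBYB B=WBWB
After move 2 (R): R=RRRR U=WYWY F=GBGB D=YWYW B=GBGB
After move 3 (F): F=GGBB U=WYOO R=WRYR D=RRYW L=OYOW
After move 4 (R): R=YWRR U=WGOB F=GRBW D=RGYG B=OBYB
Query: L face = OYOW

Answer: O Y O W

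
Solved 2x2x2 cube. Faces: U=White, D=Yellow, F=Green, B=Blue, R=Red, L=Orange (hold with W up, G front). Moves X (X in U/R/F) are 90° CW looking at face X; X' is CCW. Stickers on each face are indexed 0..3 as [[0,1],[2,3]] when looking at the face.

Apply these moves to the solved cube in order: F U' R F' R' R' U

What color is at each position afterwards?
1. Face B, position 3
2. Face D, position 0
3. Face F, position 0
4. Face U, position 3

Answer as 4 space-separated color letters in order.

Answer: B B G Y

Derivation:
After move 1 (F): F=GGGG U=WWOO R=WRWR D=RRYY L=OYOY
After move 2 (U'): U=WOWO F=OYGG R=GGWR B=WRBB L=BBOY
After move 3 (R): R=WGRG U=WYWG F=ORGY D=RBYW B=OROB
After move 4 (F'): F=RYOG U=WYWR R=BGRG D=BYYW L=BGOW
After move 5 (R'): R=GGBR U=WOWO F=RYOR D=BYYG B=WRYB
After move 6 (R'): R=GRGB U=WYWW F=ROOO D=BYYR B=GRYB
After move 7 (U): U=WWWY F=GROO R=GRGB B=BGYB L=ROOW
Query 1: B[3] = B
Query 2: D[0] = B
Query 3: F[0] = G
Query 4: U[3] = Y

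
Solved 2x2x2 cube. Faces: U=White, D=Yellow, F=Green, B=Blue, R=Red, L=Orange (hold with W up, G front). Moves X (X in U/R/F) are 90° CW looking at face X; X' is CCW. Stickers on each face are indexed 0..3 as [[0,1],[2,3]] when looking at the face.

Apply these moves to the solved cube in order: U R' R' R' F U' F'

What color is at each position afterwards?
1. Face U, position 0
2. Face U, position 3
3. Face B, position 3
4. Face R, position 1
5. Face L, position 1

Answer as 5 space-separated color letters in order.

After move 1 (U): U=WWWW F=RRGG R=BBRR B=OOBB L=GGOO
After move 2 (R'): R=BRBR U=WBWO F=RWGW D=YRYG B=YOYB
After move 3 (R'): R=RRBB U=WYWY F=RBGO D=YWYW B=GORB
After move 4 (R'): R=RBRB U=WRWG F=RYGY D=YBYO B=WOWB
After move 5 (F): F=GRYY U=WROG R=WBGB D=RRYO L=GYOB
After move 6 (U'): U=RGWO F=GYYY R=GRGB B=WBWB L=WOOB
After move 7 (F'): F=YYGY U=RGGG R=RRRB D=OBYO L=WOOW
Query 1: U[0] = R
Query 2: U[3] = G
Query 3: B[3] = B
Query 4: R[1] = R
Query 5: L[1] = O

Answer: R G B R O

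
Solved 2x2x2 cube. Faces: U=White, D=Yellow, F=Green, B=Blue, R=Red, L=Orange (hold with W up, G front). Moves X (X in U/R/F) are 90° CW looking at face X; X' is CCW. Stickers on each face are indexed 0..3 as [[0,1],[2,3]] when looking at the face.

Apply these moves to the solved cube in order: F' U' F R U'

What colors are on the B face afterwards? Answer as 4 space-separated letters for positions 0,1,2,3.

After move 1 (F'): F=GGGG U=WWRR R=YRYR D=OOYY L=OWOW
After move 2 (U'): U=WRWR F=OWGG R=GGYR B=YRBB L=BBOW
After move 3 (F): F=GOGW U=WRWB R=WGRR D=YGYY L=BOOO
After move 4 (R): R=RWRG U=WOWW F=GGGY D=YBYY B=BRRB
After move 5 (U'): U=OWWW F=BOGY R=GGRG B=RWRB L=BROO
Query: B face = RWRB

Answer: R W R B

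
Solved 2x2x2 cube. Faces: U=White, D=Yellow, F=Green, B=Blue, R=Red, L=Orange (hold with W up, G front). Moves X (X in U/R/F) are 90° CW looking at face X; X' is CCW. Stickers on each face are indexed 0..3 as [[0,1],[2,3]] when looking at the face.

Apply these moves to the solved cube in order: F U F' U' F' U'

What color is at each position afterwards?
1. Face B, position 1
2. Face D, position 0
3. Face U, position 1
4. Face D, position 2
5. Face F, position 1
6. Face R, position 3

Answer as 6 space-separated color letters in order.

After move 1 (F): F=GGGG U=WWOO R=WRWR D=RRYY L=OYOY
After move 2 (U): U=OWOW F=WRGG R=BBWR B=OYBB L=GGOY
After move 3 (F'): F=RGWG U=OWBW R=RBRR D=GYYY L=GWOO
After move 4 (U'): U=WWOB F=GWWG R=RGRR B=RBBB L=OYOO
After move 5 (F'): F=WGGW U=WWRR R=YGGR D=YOYY L=OBOO
After move 6 (U'): U=WRWR F=OBGW R=WGGR B=YGBB L=RBOO
Query 1: B[1] = G
Query 2: D[0] = Y
Query 3: U[1] = R
Query 4: D[2] = Y
Query 5: F[1] = B
Query 6: R[3] = R

Answer: G Y R Y B R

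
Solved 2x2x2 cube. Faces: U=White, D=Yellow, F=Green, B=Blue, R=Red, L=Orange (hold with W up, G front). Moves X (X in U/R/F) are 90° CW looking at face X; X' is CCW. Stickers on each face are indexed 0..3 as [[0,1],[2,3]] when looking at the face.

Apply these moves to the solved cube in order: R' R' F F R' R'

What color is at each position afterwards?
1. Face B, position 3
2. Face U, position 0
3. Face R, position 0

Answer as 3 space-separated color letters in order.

After move 1 (R'): R=RRRR U=WBWB F=GWGW D=YGYG B=YBYB
After move 2 (R'): R=RRRR U=WYWY F=GBGB D=YWYW B=GBGB
After move 3 (F): F=GGBB U=WYOO R=WRYR D=RRYW L=OYOW
After move 4 (F): F=BGBG U=WYWY R=OROR D=YWYW L=OROR
After move 5 (R'): R=RROO U=WGWG F=BYBY D=YGYG B=WBWB
After move 6 (R'): R=RORO U=WWWW F=BGBG D=YYYY B=GBGB
Query 1: B[3] = B
Query 2: U[0] = W
Query 3: R[0] = R

Answer: B W R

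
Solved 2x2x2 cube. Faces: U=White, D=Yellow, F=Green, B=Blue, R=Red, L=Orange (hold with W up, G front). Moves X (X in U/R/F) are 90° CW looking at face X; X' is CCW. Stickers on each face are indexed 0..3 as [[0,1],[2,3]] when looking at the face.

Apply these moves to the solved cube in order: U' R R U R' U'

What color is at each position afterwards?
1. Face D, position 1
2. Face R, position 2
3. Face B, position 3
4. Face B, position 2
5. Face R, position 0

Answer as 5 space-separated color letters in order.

Answer: R G B W R

Derivation:
After move 1 (U'): U=WWWW F=OOGG R=GGRR B=RRBB L=BBOO
After move 2 (R): R=RGRG U=WOWG F=OYGY D=YBYR B=WRWB
After move 3 (R): R=RRGG U=WYWY F=OBGR D=YWYW B=GROB
After move 4 (U): U=WWYY F=RRGR R=GRGG B=BBOB L=OBOO
After move 5 (R'): R=RGGG U=WOYB F=RWGY D=YRYR B=WBWB
After move 6 (U'): U=OBWY F=OBGY R=RWGG B=RGWB L=WBOO
Query 1: D[1] = R
Query 2: R[2] = G
Query 3: B[3] = B
Query 4: B[2] = W
Query 5: R[0] = R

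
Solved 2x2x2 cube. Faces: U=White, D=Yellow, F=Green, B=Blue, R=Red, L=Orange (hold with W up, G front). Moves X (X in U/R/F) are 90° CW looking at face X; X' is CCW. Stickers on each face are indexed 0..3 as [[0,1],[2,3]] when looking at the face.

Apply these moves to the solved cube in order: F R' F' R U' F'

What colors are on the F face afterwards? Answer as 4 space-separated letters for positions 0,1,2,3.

After move 1 (F): F=GGGG U=WWOO R=WRWR D=RRYY L=OYOY
After move 2 (R'): R=RRWW U=WBOB F=GWGO D=RGYG B=YBRB
After move 3 (F'): F=WOGG U=WBRW R=GRRW D=YYYG L=OBOO
After move 4 (R): R=RGWR U=WORG F=WYGG D=YRYY B=WBBB
After move 5 (U'): U=OGWR F=OBGG R=WYWR B=RGBB L=WBOO
After move 6 (F'): F=BGOG U=OGWW R=RYYR D=BOYY L=WROW
Query: F face = BGOG

Answer: B G O G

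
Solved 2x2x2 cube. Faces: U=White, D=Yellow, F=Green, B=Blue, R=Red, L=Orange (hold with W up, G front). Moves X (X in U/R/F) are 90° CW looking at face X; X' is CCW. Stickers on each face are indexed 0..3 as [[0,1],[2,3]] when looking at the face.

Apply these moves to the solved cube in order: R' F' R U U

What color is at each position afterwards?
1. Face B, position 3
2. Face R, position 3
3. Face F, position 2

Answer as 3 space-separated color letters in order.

After move 1 (R'): R=RRRR U=WBWB F=GWGW D=YGYG B=YBYB
After move 2 (F'): F=WWGG U=WBRR R=GRYR D=OOYG L=OBOW
After move 3 (R): R=YGRR U=WWRG F=WOGG D=OYYY B=RBBB
After move 4 (U): U=RWGW F=YGGG R=RBRR B=OBBB L=WOOW
After move 5 (U): U=GRWW F=RBGG R=OBRR B=WOBB L=YGOW
Query 1: B[3] = B
Query 2: R[3] = R
Query 3: F[2] = G

Answer: B R G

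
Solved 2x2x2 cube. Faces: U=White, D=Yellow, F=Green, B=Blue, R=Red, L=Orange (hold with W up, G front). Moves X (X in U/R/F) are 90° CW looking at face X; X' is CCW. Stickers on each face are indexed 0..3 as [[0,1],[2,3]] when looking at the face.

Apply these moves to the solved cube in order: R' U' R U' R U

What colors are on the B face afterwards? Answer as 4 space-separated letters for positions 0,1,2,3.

After move 1 (R'): R=RRRR U=WBWB F=GWGW D=YGYG B=YBYB
After move 2 (U'): U=BBWW F=OOGW R=GWRR B=RRYB L=YBOO
After move 3 (R): R=RGRW U=BOWW F=OGGG D=YYYR B=WRBB
After move 4 (U'): U=OWBW F=YBGG R=OGRW B=RGBB L=WROO
After move 5 (R): R=ROWG U=OBBG F=YYGR D=YBYR B=WGWB
After move 6 (U): U=BOGB F=ROGR R=WGWG B=WRWB L=YYOO
Query: B face = WRWB

Answer: W R W B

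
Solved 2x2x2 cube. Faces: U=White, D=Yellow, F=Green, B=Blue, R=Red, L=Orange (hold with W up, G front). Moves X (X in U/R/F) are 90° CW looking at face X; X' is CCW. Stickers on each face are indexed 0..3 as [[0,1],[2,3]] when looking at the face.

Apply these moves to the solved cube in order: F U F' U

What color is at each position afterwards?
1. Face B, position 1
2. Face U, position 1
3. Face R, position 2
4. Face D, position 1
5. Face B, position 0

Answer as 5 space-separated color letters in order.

Answer: W O R Y G

Derivation:
After move 1 (F): F=GGGG U=WWOO R=WRWR D=RRYY L=OYOY
After move 2 (U): U=OWOW F=WRGG R=BBWR B=OYBB L=GGOY
After move 3 (F'): F=RGWG U=OWBW R=RBRR D=GYYY L=GWOO
After move 4 (U): U=BOWW F=RBWG R=OYRR B=GWBB L=RGOO
Query 1: B[1] = W
Query 2: U[1] = O
Query 3: R[2] = R
Query 4: D[1] = Y
Query 5: B[0] = G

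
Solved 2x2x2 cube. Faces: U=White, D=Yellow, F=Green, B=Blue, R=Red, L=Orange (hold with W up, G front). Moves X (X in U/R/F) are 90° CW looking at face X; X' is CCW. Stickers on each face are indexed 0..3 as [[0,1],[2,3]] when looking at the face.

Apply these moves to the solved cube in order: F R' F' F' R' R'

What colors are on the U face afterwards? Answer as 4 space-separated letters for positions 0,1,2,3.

Answer: W O G G

Derivation:
After move 1 (F): F=GGGG U=WWOO R=WRWR D=RRYY L=OYOY
After move 2 (R'): R=RRWW U=WBOB F=GWGO D=RGYG B=YBRB
After move 3 (F'): F=WOGG U=WBRW R=GRRW D=YYYG L=OBOO
After move 4 (F'): F=OGWG U=WBGR R=YRYW D=BOYG L=OWOR
After move 5 (R'): R=RWYY U=WRGY F=OBWR D=BGYG B=GBOB
After move 6 (R'): R=WYRY U=WOGG F=ORWY D=BBYR B=GBGB
Query: U face = WOGG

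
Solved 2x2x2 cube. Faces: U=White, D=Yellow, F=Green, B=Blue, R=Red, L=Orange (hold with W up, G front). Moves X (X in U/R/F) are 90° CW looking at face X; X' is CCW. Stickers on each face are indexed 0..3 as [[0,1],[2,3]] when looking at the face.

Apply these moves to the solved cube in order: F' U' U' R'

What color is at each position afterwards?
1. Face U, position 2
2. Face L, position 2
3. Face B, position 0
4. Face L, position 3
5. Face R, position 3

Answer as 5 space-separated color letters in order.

Answer: W O Y W Y

Derivation:
After move 1 (F'): F=GGGG U=WWRR R=YRYR D=OOYY L=OWOW
After move 2 (U'): U=WRWR F=OWGG R=GGYR B=YRBB L=BBOW
After move 3 (U'): U=RRWW F=BBGG R=OWYR B=GGBB L=YROW
After move 4 (R'): R=WROY U=RBWG F=BRGW D=OBYG B=YGOB
Query 1: U[2] = W
Query 2: L[2] = O
Query 3: B[0] = Y
Query 4: L[3] = W
Query 5: R[3] = Y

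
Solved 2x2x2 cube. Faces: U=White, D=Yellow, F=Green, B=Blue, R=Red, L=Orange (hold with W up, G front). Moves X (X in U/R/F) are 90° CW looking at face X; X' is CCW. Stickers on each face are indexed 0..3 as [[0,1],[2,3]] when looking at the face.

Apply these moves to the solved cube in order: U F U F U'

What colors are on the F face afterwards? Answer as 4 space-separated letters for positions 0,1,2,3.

After move 1 (U): U=WWWW F=RRGG R=BBRR B=OOBB L=GGOO
After move 2 (F): F=GRGR U=WWOG R=WBWR D=RBYY L=GYOY
After move 3 (U): U=OWGW F=WBGR R=OOWR B=GYBB L=GROY
After move 4 (F): F=GWRB U=OWYR R=GOWR D=WOYY L=GROB
After move 5 (U'): U=WROY F=GRRB R=GWWR B=GOBB L=GYOB
Query: F face = GRRB

Answer: G R R B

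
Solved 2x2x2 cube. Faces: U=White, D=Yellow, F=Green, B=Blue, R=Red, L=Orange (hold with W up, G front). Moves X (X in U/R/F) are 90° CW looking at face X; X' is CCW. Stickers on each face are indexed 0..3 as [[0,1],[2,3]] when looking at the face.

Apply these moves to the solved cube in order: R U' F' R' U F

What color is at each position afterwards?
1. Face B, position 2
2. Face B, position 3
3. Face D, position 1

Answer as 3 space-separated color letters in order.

Answer: O B B

Derivation:
After move 1 (R): R=RRRR U=WGWG F=GYGY D=YBYB B=WBWB
After move 2 (U'): U=GGWW F=OOGY R=GYRR B=RRWB L=WBOO
After move 3 (F'): F=OYOG U=GGGR R=BYYR D=BOYB L=WWOW
After move 4 (R'): R=YRBY U=GWGR F=OGOR D=BYYG B=BROB
After move 5 (U): U=GGRW F=YROR R=BRBY B=WWOB L=OGOW
After move 6 (F): F=OYRR U=GGWG R=RRWY D=BBYG L=OBOY
Query 1: B[2] = O
Query 2: B[3] = B
Query 3: D[1] = B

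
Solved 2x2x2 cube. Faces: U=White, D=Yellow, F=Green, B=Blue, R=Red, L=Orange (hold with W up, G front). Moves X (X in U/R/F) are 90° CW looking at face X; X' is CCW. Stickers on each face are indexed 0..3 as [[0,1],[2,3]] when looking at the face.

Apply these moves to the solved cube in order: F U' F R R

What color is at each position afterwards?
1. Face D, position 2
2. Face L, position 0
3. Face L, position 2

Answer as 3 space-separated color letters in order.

Answer: Y B O

Derivation:
After move 1 (F): F=GGGG U=WWOO R=WRWR D=RRYY L=OYOY
After move 2 (U'): U=WOWO F=OYGG R=GGWR B=WRBB L=BBOY
After move 3 (F): F=GOGY U=WOYB R=WGOR D=WGYY L=BROR
After move 4 (R): R=OWRG U=WOYY F=GGGY D=WBYW B=BROB
After move 5 (R): R=ROGW U=WGYY F=GBGW D=WOYB B=YROB
Query 1: D[2] = Y
Query 2: L[0] = B
Query 3: L[2] = O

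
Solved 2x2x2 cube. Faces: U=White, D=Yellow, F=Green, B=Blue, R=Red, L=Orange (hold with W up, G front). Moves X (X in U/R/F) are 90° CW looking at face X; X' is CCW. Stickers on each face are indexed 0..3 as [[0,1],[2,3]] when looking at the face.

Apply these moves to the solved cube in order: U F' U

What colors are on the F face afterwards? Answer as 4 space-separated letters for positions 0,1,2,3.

Answer: Y B R G

Derivation:
After move 1 (U): U=WWWW F=RRGG R=BBRR B=OOBB L=GGOO
After move 2 (F'): F=RGRG U=WWBR R=YBYR D=GOYY L=GWOW
After move 3 (U): U=BWRW F=YBRG R=OOYR B=GWBB L=RGOW
Query: F face = YBRG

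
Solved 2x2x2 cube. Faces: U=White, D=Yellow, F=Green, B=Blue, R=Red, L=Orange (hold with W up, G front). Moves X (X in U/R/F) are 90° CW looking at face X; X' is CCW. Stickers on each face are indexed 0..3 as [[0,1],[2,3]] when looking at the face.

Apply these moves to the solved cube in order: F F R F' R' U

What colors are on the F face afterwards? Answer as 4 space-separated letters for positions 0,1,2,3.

After move 1 (F): F=GGGG U=WWOO R=WRWR D=RRYY L=OYOY
After move 2 (F): F=GGGG U=WWYY R=OROR D=WWYY L=OROR
After move 3 (R): R=OORR U=WGYG F=GWGY D=WBYB B=YBWB
After move 4 (F'): F=WYGG U=WGOR R=BOWR D=RRYB L=OGOY
After move 5 (R'): R=ORBW U=WWOY F=WGGR D=RYYG B=BBRB
After move 6 (U): U=OWYW F=ORGR R=BBBW B=OGRB L=WGOY
Query: F face = ORGR

Answer: O R G R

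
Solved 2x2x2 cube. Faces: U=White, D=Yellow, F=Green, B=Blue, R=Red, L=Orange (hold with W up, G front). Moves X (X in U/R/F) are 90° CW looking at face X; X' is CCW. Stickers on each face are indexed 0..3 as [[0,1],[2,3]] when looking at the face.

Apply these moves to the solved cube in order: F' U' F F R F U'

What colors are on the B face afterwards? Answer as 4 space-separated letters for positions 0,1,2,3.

After move 1 (F'): F=GGGG U=WWRR R=YRYR D=OOYY L=OWOW
After move 2 (U'): U=WRWR F=OWGG R=GGYR B=YRBB L=BBOW
After move 3 (F): F=GOGW U=WRWB R=WGRR D=YGYY L=BOOO
After move 4 (F): F=GGWO U=WROO R=WGBR D=RWYY L=BYOG
After move 5 (R): R=BWRG U=WGOO F=GWWY D=RBYY B=ORRB
After move 6 (F): F=WGYW U=WGGY R=OWOG D=RBYY L=BROB
After move 7 (U'): U=GYWG F=BRYW R=WGOG B=OWRB L=OROB
Query: B face = OWRB

Answer: O W R B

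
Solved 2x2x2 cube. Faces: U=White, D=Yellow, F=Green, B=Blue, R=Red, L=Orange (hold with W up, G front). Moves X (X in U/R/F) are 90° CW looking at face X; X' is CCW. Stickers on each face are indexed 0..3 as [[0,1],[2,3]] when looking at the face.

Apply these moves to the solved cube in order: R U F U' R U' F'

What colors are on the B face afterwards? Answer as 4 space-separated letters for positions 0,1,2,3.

After move 1 (R): R=RRRR U=WGWG F=GYGY D=YBYB B=WBWB
After move 2 (U): U=WWGG F=RRGY R=WBRR B=OOWB L=GYOO
After move 3 (F): F=GRYR U=WWOY R=GBGR D=RWYB L=GYOB
After move 4 (U'): U=WYWO F=GYYR R=GRGR B=GBWB L=OOOB
After move 5 (R): R=GGRR U=WYWR F=GWYB D=RWYG B=OBYB
After move 6 (U'): U=YRWW F=OOYB R=GWRR B=GGYB L=OBOB
After move 7 (F'): F=OBOY U=YRGR R=WWRR D=BBYG L=OWOW
Query: B face = GGYB

Answer: G G Y B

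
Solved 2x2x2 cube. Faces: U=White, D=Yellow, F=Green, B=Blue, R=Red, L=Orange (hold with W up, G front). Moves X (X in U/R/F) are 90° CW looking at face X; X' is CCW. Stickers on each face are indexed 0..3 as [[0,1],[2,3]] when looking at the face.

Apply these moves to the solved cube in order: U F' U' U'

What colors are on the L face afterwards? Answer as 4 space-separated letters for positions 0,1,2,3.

After move 1 (U): U=WWWW F=RRGG R=BBRR B=OOBB L=GGOO
After move 2 (F'): F=RGRG U=WWBR R=YBYR D=GOYY L=GWOW
After move 3 (U'): U=WRWB F=GWRG R=RGYR B=YBBB L=OOOW
After move 4 (U'): U=RBWW F=OORG R=GWYR B=RGBB L=YBOW
Query: L face = YBOW

Answer: Y B O W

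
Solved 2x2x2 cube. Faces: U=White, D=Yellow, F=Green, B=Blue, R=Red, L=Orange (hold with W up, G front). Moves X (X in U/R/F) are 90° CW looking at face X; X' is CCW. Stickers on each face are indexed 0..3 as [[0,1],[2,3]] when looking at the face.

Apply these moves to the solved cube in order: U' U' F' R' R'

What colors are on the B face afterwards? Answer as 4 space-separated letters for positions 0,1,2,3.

Answer: G G G B

Derivation:
After move 1 (U'): U=WWWW F=OOGG R=GGRR B=RRBB L=BBOO
After move 2 (U'): U=WWWW F=BBGG R=OORR B=GGBB L=RROO
After move 3 (F'): F=BGBG U=WWOR R=YOYR D=ROYY L=RWOW
After move 4 (R'): R=ORYY U=WBOG F=BWBR D=RGYG B=YGOB
After move 5 (R'): R=RYOY U=WOOY F=BBBG D=RWYR B=GGGB
Query: B face = GGGB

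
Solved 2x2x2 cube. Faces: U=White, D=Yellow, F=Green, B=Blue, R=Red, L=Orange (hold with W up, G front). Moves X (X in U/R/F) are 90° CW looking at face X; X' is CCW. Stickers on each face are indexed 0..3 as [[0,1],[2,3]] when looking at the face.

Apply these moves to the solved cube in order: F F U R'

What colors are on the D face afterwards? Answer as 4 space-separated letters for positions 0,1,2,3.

Answer: W R Y G

Derivation:
After move 1 (F): F=GGGG U=WWOO R=WRWR D=RRYY L=OYOY
After move 2 (F): F=GGGG U=WWYY R=OROR D=WWYY L=OROR
After move 3 (U): U=YWYW F=ORGG R=BBOR B=ORBB L=GGOR
After move 4 (R'): R=BRBO U=YBYO F=OWGW D=WRYG B=YRWB
Query: D face = WRYG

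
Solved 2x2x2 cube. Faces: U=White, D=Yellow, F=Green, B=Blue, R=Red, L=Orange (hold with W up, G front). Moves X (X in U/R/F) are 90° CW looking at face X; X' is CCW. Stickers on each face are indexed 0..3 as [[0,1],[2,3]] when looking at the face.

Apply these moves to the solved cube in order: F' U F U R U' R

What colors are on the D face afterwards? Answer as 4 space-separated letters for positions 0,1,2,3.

Answer: Y R Y W

Derivation:
After move 1 (F'): F=GGGG U=WWRR R=YRYR D=OOYY L=OWOW
After move 2 (U): U=RWRW F=YRGG R=BBYR B=OWBB L=GGOW
After move 3 (F): F=GYGR U=RWWG R=RBWR D=YBYY L=GOOO
After move 4 (U): U=WRGW F=RBGR R=OWWR B=GOBB L=GYOO
After move 5 (R): R=WORW U=WBGR F=RBGY D=YBYG B=WORB
After move 6 (U'): U=BRWG F=GYGY R=RBRW B=WORB L=WOOO
After move 7 (R): R=RRWB U=BYWY F=GBGG D=YRYW B=GORB
Query: D face = YRYW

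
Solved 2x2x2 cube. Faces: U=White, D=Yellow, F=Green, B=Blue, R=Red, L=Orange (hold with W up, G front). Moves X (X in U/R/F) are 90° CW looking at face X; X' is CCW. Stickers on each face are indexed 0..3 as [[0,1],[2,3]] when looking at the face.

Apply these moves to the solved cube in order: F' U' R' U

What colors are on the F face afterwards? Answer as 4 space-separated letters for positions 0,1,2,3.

After move 1 (F'): F=GGGG U=WWRR R=YRYR D=OOYY L=OWOW
After move 2 (U'): U=WRWR F=OWGG R=GGYR B=YRBB L=BBOW
After move 3 (R'): R=GRGY U=WBWY F=ORGR D=OWYG B=YROB
After move 4 (U): U=WWYB F=GRGR R=YRGY B=BBOB L=OROW
Query: F face = GRGR

Answer: G R G R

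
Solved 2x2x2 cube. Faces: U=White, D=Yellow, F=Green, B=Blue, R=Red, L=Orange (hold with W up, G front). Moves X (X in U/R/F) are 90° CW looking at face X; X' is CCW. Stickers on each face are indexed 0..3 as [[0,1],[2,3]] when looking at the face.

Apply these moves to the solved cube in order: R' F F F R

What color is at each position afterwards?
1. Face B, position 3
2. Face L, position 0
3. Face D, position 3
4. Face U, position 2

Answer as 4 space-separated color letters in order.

Answer: B O Y R

Derivation:
After move 1 (R'): R=RRRR U=WBWB F=GWGW D=YGYG B=YBYB
After move 2 (F): F=GGWW U=WBOO R=WRBR D=RRYG L=OYOG
After move 3 (F): F=WGWG U=WBGY R=OROR D=BWYG L=OROR
After move 4 (F): F=WWGG U=WBRR R=GRYR D=OOYG L=OBOW
After move 5 (R): R=YGRR U=WWRG F=WOGG D=OYYY B=RBBB
Query 1: B[3] = B
Query 2: L[0] = O
Query 3: D[3] = Y
Query 4: U[2] = R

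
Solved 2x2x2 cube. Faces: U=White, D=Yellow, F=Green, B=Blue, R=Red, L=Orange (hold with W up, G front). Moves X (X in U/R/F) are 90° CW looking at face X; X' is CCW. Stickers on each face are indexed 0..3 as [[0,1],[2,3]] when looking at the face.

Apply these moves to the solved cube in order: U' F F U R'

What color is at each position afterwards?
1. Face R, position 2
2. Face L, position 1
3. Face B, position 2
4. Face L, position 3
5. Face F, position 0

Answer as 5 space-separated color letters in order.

After move 1 (U'): U=WWWW F=OOGG R=GGRR B=RRBB L=BBOO
After move 2 (F): F=GOGO U=WWOB R=WGWR D=RGYY L=BYOY
After move 3 (F): F=GGOO U=WWYY R=OGBR D=WWYY L=BROG
After move 4 (U): U=YWYW F=OGOO R=RRBR B=BRBB L=GGOG
After move 5 (R'): R=RRRB U=YBYB F=OWOW D=WGYO B=YRWB
Query 1: R[2] = R
Query 2: L[1] = G
Query 3: B[2] = W
Query 4: L[3] = G
Query 5: F[0] = O

Answer: R G W G O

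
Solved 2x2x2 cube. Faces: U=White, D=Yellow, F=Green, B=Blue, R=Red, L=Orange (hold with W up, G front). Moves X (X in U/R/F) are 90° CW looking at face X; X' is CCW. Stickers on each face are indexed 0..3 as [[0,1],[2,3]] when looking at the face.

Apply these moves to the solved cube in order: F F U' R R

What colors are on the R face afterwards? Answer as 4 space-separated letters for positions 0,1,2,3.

Answer: R O G G

Derivation:
After move 1 (F): F=GGGG U=WWOO R=WRWR D=RRYY L=OYOY
After move 2 (F): F=GGGG U=WWYY R=OROR D=WWYY L=OROR
After move 3 (U'): U=WYWY F=ORGG R=GGOR B=ORBB L=BBOR
After move 4 (R): R=OGRG U=WRWG F=OWGY D=WBYO B=YRYB
After move 5 (R): R=ROGG U=WWWY F=OBGO D=WYYY B=GRRB
Query: R face = ROGG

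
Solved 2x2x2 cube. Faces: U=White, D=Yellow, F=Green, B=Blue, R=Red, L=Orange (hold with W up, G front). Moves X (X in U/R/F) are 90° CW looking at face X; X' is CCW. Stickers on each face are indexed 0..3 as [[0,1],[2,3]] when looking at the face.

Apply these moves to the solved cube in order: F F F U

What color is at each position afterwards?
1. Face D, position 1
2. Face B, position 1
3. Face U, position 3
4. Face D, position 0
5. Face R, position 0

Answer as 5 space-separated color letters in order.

Answer: O W W O B

Derivation:
After move 1 (F): F=GGGG U=WWOO R=WRWR D=RRYY L=OYOY
After move 2 (F): F=GGGG U=WWYY R=OROR D=WWYY L=OROR
After move 3 (F): F=GGGG U=WWRR R=YRYR D=OOYY L=OWOW
After move 4 (U): U=RWRW F=YRGG R=BBYR B=OWBB L=GGOW
Query 1: D[1] = O
Query 2: B[1] = W
Query 3: U[3] = W
Query 4: D[0] = O
Query 5: R[0] = B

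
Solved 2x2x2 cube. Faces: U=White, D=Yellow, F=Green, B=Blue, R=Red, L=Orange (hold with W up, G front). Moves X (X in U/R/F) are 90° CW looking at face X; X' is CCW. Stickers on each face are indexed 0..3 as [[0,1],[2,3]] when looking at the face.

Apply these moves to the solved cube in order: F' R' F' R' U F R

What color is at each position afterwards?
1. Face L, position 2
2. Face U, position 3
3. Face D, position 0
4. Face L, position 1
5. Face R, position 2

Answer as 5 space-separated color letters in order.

After move 1 (F'): F=GGGG U=WWRR R=YRYR D=OOYY L=OWOW
After move 2 (R'): R=RRYY U=WBRB F=GWGR D=OGYG B=YBOB
After move 3 (F'): F=WRGG U=WBRY R=GROY D=WWYG L=OBOR
After move 4 (R'): R=RYGO U=WORY F=WBGY D=WRYG B=GBWB
After move 5 (U): U=RWYO F=RYGY R=GBGO B=OBWB L=WBOR
After move 6 (F): F=GRYY U=RWRB R=YBOO D=GGYG L=WWOR
After move 7 (R): R=OYOB U=RRRY F=GGYG D=GWYO B=BBWB
Query 1: L[2] = O
Query 2: U[3] = Y
Query 3: D[0] = G
Query 4: L[1] = W
Query 5: R[2] = O

Answer: O Y G W O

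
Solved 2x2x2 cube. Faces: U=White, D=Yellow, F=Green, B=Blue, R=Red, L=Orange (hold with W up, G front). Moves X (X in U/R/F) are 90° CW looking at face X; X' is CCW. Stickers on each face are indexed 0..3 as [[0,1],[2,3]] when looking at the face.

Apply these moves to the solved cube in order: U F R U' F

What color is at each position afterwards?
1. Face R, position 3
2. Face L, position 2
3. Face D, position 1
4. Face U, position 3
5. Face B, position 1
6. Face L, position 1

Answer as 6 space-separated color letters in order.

Answer: B O G O W R

Derivation:
After move 1 (U): U=WWWW F=RRGG R=BBRR B=OOBB L=GGOO
After move 2 (F): F=GRGR U=WWOG R=WBWR D=RBYY L=GYOY
After move 3 (R): R=WWRB U=WROR F=GBGY D=RBYO B=GOWB
After move 4 (U'): U=RRWO F=GYGY R=GBRB B=WWWB L=GOOY
After move 5 (F): F=GGYY U=RRYO R=WBOB D=RGYO L=GROB
Query 1: R[3] = B
Query 2: L[2] = O
Query 3: D[1] = G
Query 4: U[3] = O
Query 5: B[1] = W
Query 6: L[1] = R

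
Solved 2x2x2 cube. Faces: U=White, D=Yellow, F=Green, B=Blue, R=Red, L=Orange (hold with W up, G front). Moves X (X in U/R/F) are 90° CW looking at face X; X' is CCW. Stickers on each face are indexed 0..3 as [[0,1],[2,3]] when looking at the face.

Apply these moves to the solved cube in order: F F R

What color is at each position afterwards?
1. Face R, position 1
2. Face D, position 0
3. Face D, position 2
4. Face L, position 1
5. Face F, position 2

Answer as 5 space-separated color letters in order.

Answer: O W Y R G

Derivation:
After move 1 (F): F=GGGG U=WWOO R=WRWR D=RRYY L=OYOY
After move 2 (F): F=GGGG U=WWYY R=OROR D=WWYY L=OROR
After move 3 (R): R=OORR U=WGYG F=GWGY D=WBYB B=YBWB
Query 1: R[1] = O
Query 2: D[0] = W
Query 3: D[2] = Y
Query 4: L[1] = R
Query 5: F[2] = G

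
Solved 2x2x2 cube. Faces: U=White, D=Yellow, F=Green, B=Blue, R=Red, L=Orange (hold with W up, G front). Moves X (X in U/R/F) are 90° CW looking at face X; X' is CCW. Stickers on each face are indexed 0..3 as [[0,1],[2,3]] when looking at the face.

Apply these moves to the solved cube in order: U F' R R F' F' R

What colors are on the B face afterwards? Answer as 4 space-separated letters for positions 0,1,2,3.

After move 1 (U): U=WWWW F=RRGG R=BBRR B=OOBB L=GGOO
After move 2 (F'): F=RGRG U=WWBR R=YBYR D=GOYY L=GWOW
After move 3 (R): R=YYRB U=WGBG F=RORY D=GBYO B=ROWB
After move 4 (R): R=RYBY U=WOBY F=RBRO D=GWYR B=GOGB
After move 5 (F'): F=BORR U=WORB R=WYGY D=WWYR L=GYOB
After move 6 (F'): F=ORBR U=WOWG R=WYWY D=YBYR L=GBOR
After move 7 (R): R=WWYY U=WRWR F=OBBR D=YGYG B=GOOB
Query: B face = GOOB

Answer: G O O B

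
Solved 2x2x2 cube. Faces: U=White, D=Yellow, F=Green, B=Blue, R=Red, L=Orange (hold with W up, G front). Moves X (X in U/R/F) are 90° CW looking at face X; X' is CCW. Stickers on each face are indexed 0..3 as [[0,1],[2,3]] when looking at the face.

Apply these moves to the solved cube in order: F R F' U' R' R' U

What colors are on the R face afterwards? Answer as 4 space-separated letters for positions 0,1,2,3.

After move 1 (F): F=GGGG U=WWOO R=WRWR D=RRYY L=OYOY
After move 2 (R): R=WWRR U=WGOG F=GRGY D=RBYB B=OBWB
After move 3 (F'): F=RYGG U=WGWR R=BWRR D=YYYB L=OGOO
After move 4 (U'): U=GRWW F=OGGG R=RYRR B=BWWB L=OBOO
After move 5 (R'): R=YRRR U=GWWB F=ORGW D=YGYG B=BWYB
After move 6 (R'): R=RRYR U=GYWB F=OWGB D=YRYW B=GWGB
After move 7 (U): U=WGBY F=RRGB R=GWYR B=OBGB L=OWOO
Query: R face = GWYR

Answer: G W Y R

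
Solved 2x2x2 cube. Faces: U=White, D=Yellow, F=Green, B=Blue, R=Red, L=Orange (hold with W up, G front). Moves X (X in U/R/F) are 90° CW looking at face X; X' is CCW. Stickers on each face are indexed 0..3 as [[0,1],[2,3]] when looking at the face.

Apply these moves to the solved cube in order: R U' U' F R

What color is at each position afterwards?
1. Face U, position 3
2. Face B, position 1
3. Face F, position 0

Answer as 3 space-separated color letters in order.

Answer: B Y G

Derivation:
After move 1 (R): R=RRRR U=WGWG F=GYGY D=YBYB B=WBWB
After move 2 (U'): U=GGWW F=OOGY R=GYRR B=RRWB L=WBOO
After move 3 (U'): U=GWGW F=WBGY R=OORR B=GYWB L=RROO
After move 4 (F): F=GWYB U=GWOR R=GOWR D=ROYB L=RYOB
After move 5 (R): R=WGRO U=GWOB F=GOYB D=RWYG B=RYWB
Query 1: U[3] = B
Query 2: B[1] = Y
Query 3: F[0] = G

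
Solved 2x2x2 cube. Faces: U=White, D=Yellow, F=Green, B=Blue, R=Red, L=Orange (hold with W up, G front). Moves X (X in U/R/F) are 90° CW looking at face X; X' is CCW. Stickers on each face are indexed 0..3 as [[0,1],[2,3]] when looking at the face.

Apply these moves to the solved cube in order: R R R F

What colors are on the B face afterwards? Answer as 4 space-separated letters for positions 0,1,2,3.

After move 1 (R): R=RRRR U=WGWG F=GYGY D=YBYB B=WBWB
After move 2 (R): R=RRRR U=WYWY F=GBGB D=YWYW B=GBGB
After move 3 (R): R=RRRR U=WBWB F=GWGW D=YGYG B=YBYB
After move 4 (F): F=GGWW U=WBOO R=WRBR D=RRYG L=OYOG
Query: B face = YBYB

Answer: Y B Y B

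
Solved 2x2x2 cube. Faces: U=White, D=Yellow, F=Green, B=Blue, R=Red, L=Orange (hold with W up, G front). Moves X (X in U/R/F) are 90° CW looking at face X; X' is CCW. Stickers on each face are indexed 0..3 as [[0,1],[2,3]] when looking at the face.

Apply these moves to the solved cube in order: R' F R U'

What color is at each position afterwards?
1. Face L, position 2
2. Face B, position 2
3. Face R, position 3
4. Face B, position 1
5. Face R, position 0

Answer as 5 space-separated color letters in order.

Answer: O B R W G

Derivation:
After move 1 (R'): R=RRRR U=WBWB F=GWGW D=YGYG B=YBYB
After move 2 (F): F=GGWW U=WBOO R=WRBR D=RRYG L=OYOG
After move 3 (R): R=BWRR U=WGOW F=GRWG D=RYYY B=OBBB
After move 4 (U'): U=GWWO F=OYWG R=GRRR B=BWBB L=OBOG
Query 1: L[2] = O
Query 2: B[2] = B
Query 3: R[3] = R
Query 4: B[1] = W
Query 5: R[0] = G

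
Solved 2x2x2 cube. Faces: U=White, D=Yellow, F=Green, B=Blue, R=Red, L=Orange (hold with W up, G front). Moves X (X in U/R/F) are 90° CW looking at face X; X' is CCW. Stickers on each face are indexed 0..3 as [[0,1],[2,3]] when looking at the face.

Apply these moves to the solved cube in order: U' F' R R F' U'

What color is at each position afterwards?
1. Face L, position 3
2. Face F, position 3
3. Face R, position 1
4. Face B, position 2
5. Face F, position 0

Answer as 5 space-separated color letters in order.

Answer: G O R G B

Derivation:
After move 1 (U'): U=WWWW F=OOGG R=GGRR B=RRBB L=BBOO
After move 2 (F'): F=OGOG U=WWGR R=YGYR D=BOYY L=BWOW
After move 3 (R): R=YYRG U=WGGG F=OOOY D=BBYR B=RRWB
After move 4 (R): R=RYGY U=WOGY F=OBOR D=BWYR B=GRGB
After move 5 (F'): F=BROO U=WORG R=WYBY D=WWYR L=BYOG
After move 6 (U'): U=OGWR F=BYOO R=BRBY B=WYGB L=GROG
Query 1: L[3] = G
Query 2: F[3] = O
Query 3: R[1] = R
Query 4: B[2] = G
Query 5: F[0] = B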